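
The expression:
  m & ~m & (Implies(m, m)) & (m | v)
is never true.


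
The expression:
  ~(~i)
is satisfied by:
  {i: True}


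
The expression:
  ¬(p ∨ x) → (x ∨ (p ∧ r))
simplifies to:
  p ∨ x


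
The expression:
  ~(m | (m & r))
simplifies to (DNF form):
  ~m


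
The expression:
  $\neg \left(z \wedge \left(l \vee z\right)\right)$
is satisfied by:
  {z: False}


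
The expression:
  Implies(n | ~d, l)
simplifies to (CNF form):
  (d | l) & (l | ~n)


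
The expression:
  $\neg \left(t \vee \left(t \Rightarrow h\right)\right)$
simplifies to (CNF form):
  $\text{False}$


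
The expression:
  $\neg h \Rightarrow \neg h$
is always true.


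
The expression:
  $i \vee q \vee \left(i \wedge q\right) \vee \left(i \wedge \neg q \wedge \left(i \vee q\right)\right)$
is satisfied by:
  {i: True, q: True}
  {i: True, q: False}
  {q: True, i: False}


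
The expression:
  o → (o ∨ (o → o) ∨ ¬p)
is always true.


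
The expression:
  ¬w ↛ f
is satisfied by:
  {f: True, w: False}
  {w: False, f: False}
  {w: True, f: True}


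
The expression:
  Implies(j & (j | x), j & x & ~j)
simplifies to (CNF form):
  ~j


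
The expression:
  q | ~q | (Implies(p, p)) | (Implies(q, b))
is always true.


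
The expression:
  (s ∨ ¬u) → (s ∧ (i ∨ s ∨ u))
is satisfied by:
  {u: True, s: True}
  {u: True, s: False}
  {s: True, u: False}


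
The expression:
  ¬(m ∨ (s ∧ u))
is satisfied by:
  {s: False, m: False, u: False}
  {u: True, s: False, m: False}
  {s: True, u: False, m: False}


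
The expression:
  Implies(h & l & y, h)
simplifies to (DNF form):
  True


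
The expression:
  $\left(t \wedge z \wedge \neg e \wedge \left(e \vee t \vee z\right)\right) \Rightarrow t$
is always true.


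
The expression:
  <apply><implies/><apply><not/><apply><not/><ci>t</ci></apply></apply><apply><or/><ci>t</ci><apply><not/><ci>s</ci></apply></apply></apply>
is always true.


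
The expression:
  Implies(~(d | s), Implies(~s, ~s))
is always true.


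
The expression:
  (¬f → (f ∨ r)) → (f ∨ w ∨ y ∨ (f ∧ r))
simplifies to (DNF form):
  f ∨ w ∨ y ∨ ¬r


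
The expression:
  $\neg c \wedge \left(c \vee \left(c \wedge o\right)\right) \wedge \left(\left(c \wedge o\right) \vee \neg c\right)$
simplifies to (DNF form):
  $\text{False}$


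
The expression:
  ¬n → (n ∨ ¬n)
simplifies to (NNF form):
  True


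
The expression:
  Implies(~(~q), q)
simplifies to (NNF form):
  True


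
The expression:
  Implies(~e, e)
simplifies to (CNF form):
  e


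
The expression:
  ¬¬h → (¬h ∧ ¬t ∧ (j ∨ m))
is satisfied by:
  {h: False}


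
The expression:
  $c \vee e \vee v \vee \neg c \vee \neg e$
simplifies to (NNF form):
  $\text{True}$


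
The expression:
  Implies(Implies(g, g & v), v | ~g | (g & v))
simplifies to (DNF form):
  True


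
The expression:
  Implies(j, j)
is always true.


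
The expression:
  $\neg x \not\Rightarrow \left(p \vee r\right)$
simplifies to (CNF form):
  $\neg p \wedge \neg r \wedge \neg x$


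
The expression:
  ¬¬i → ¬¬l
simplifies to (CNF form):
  l ∨ ¬i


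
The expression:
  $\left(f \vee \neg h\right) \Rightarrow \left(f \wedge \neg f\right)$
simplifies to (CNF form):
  $h \wedge \neg f$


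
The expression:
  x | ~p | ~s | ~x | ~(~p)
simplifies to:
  True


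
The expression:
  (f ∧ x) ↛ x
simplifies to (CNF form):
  False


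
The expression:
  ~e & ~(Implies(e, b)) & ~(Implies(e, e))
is never true.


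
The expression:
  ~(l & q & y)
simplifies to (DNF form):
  ~l | ~q | ~y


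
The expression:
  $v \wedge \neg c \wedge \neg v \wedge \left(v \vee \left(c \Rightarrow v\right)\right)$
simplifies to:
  $\text{False}$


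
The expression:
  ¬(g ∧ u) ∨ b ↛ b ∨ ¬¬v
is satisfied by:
  {v: True, g: False, u: False}
  {g: False, u: False, v: False}
  {v: True, u: True, g: False}
  {u: True, g: False, v: False}
  {v: True, g: True, u: False}
  {g: True, v: False, u: False}
  {v: True, u: True, g: True}


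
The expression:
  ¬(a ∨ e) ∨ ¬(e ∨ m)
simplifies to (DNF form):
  (¬a ∧ ¬e) ∨ (¬e ∧ ¬m)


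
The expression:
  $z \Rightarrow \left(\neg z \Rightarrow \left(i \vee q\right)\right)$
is always true.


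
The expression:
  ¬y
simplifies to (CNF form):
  ¬y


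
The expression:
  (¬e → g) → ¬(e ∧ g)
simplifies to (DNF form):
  ¬e ∨ ¬g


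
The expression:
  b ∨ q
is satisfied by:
  {b: True, q: True}
  {b: True, q: False}
  {q: True, b: False}


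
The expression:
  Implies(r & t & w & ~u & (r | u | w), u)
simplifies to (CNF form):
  u | ~r | ~t | ~w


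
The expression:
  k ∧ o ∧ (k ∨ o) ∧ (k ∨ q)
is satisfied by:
  {o: True, k: True}


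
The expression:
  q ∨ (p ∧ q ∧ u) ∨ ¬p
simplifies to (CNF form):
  q ∨ ¬p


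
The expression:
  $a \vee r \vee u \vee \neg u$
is always true.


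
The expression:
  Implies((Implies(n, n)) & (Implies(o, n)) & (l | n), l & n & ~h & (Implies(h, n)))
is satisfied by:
  {o: True, l: False, n: False, h: False}
  {h: True, o: True, l: False, n: False}
  {h: False, l: False, o: False, n: False}
  {h: True, l: False, o: False, n: False}
  {o: True, l: True, h: False, n: False}
  {h: True, o: True, l: True, n: False}
  {n: True, o: True, l: True, h: False}
  {n: True, l: True, h: False, o: False}


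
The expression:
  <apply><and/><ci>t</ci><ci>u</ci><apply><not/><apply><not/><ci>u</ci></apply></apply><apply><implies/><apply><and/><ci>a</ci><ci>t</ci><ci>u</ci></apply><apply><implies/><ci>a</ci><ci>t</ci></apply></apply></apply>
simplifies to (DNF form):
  <apply><and/><ci>t</ci><ci>u</ci></apply>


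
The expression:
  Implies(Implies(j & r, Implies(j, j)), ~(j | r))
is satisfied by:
  {r: False, j: False}


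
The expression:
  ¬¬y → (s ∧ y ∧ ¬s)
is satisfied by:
  {y: False}


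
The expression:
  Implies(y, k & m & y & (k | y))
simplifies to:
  ~y | (k & m)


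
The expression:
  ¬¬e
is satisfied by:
  {e: True}


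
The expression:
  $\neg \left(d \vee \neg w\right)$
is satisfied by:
  {w: True, d: False}


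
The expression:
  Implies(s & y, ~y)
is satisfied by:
  {s: False, y: False}
  {y: True, s: False}
  {s: True, y: False}


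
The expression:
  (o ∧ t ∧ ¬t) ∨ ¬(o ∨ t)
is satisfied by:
  {o: False, t: False}


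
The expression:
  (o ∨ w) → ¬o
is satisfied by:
  {o: False}


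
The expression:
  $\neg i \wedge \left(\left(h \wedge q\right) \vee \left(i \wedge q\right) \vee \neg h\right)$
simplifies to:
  $\neg i \wedge \left(q \vee \neg h\right)$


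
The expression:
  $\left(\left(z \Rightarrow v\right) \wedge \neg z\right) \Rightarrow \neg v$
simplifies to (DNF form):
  $z \vee \neg v$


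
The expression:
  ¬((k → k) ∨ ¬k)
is never true.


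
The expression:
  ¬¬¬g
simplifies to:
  ¬g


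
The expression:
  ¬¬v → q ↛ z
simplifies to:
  (q ∧ ¬z) ∨ ¬v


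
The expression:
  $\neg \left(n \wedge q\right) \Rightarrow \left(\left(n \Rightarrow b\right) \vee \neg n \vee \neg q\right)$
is always true.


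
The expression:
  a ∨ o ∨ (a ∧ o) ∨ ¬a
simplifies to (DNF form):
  True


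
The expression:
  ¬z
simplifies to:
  ¬z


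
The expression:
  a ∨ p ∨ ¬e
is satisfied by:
  {a: True, p: True, e: False}
  {a: True, e: False, p: False}
  {p: True, e: False, a: False}
  {p: False, e: False, a: False}
  {a: True, p: True, e: True}
  {a: True, e: True, p: False}
  {p: True, e: True, a: False}


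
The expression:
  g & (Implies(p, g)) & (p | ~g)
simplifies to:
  g & p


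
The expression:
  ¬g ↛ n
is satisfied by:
  {n: True, g: False}
  {g: False, n: False}
  {g: True, n: True}


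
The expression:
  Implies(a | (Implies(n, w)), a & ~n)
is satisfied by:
  {a: True, n: False, w: False}
  {a: True, w: True, n: False}
  {n: True, w: False, a: False}


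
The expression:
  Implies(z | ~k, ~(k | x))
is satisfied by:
  {k: False, x: False, z: False}
  {z: True, k: False, x: False}
  {k: True, z: False, x: False}
  {x: True, k: True, z: False}


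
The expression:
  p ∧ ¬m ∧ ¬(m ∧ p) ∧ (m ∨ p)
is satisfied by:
  {p: True, m: False}


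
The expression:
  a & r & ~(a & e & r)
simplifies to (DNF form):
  a & r & ~e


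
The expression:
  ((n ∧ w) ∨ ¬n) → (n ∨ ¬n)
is always true.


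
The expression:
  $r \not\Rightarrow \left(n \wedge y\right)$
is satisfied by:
  {r: True, y: False, n: False}
  {r: True, n: True, y: False}
  {r: True, y: True, n: False}


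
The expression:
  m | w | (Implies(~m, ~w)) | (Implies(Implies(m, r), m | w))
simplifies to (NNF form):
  True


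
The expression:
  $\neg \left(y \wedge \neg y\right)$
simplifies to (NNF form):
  $\text{True}$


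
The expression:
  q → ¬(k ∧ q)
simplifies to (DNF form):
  ¬k ∨ ¬q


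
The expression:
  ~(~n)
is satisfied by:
  {n: True}


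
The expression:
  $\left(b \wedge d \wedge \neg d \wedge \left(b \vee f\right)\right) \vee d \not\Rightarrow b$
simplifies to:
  $d \wedge \neg b$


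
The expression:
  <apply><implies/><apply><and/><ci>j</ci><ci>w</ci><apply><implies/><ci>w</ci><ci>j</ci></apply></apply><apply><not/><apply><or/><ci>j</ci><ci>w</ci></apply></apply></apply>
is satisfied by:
  {w: False, j: False}
  {j: True, w: False}
  {w: True, j: False}


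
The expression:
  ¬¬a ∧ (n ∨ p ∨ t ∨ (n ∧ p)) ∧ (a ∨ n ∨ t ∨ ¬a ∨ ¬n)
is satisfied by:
  {a: True, n: True, t: True, p: True}
  {a: True, n: True, t: True, p: False}
  {a: True, n: True, p: True, t: False}
  {a: True, n: True, p: False, t: False}
  {a: True, t: True, p: True, n: False}
  {a: True, t: True, p: False, n: False}
  {a: True, t: False, p: True, n: False}


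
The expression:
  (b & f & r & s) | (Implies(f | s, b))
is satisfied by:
  {b: True, f: False, s: False}
  {b: True, s: True, f: False}
  {b: True, f: True, s: False}
  {b: True, s: True, f: True}
  {s: False, f: False, b: False}


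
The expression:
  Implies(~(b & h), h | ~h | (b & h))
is always true.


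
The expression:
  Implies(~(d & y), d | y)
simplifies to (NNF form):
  d | y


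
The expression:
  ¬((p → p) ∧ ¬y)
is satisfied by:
  {y: True}


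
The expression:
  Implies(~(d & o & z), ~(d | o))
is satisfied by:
  {z: True, d: False, o: False}
  {d: False, o: False, z: False}
  {z: True, o: True, d: True}


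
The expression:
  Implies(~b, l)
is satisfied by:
  {b: True, l: True}
  {b: True, l: False}
  {l: True, b: False}


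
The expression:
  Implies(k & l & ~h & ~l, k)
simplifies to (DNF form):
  True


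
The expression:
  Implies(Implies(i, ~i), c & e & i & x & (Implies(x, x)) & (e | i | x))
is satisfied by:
  {i: True}


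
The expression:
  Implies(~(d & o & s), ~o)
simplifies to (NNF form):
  ~o | (d & s)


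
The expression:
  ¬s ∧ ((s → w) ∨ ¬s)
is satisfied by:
  {s: False}


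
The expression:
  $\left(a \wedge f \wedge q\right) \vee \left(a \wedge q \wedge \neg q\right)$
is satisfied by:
  {a: True, f: True, q: True}


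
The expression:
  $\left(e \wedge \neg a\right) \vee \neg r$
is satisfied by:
  {e: True, r: False, a: False}
  {e: False, r: False, a: False}
  {a: True, e: True, r: False}
  {a: True, e: False, r: False}
  {r: True, e: True, a: False}


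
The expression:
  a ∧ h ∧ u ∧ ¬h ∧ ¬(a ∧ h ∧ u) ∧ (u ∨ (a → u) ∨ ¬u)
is never true.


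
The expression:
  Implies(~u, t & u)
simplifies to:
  u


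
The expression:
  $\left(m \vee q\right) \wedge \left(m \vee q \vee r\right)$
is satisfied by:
  {q: True, m: True}
  {q: True, m: False}
  {m: True, q: False}


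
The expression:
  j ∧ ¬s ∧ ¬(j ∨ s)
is never true.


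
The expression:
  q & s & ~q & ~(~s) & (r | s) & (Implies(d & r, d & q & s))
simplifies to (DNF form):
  False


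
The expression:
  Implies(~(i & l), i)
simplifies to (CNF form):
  i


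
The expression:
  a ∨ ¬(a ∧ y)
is always true.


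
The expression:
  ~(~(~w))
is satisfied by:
  {w: False}


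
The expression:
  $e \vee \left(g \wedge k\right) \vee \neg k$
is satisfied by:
  {e: True, g: True, k: False}
  {e: True, g: False, k: False}
  {g: True, e: False, k: False}
  {e: False, g: False, k: False}
  {e: True, k: True, g: True}
  {e: True, k: True, g: False}
  {k: True, g: True, e: False}


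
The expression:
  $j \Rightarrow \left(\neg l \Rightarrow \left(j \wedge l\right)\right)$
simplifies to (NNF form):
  $l \vee \neg j$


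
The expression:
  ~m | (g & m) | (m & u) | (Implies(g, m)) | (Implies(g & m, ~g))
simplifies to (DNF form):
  True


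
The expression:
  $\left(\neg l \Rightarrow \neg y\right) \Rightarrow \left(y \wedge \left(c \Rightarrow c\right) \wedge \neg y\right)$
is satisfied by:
  {y: True, l: False}


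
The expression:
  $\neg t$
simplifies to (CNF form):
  $\neg t$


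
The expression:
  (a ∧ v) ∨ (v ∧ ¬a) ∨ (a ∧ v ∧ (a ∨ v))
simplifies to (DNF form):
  v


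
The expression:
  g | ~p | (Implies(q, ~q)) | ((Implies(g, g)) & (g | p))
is always true.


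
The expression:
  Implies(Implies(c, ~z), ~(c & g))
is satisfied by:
  {z: True, g: False, c: False}
  {g: False, c: False, z: False}
  {z: True, c: True, g: False}
  {c: True, g: False, z: False}
  {z: True, g: True, c: False}
  {g: True, z: False, c: False}
  {z: True, c: True, g: True}


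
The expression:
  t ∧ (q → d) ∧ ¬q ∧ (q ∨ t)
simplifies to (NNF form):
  t ∧ ¬q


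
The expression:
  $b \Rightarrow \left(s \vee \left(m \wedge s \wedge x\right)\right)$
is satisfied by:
  {s: True, b: False}
  {b: False, s: False}
  {b: True, s: True}


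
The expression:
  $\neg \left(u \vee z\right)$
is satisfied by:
  {u: False, z: False}


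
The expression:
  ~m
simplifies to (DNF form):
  ~m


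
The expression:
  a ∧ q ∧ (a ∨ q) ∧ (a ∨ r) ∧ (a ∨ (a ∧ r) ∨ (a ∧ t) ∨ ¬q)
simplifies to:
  a ∧ q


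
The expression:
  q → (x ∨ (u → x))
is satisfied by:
  {x: True, u: False, q: False}
  {u: False, q: False, x: False}
  {x: True, q: True, u: False}
  {q: True, u: False, x: False}
  {x: True, u: True, q: False}
  {u: True, x: False, q: False}
  {x: True, q: True, u: True}


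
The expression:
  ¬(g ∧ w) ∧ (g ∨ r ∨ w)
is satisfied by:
  {r: True, g: False, w: False}
  {w: True, r: True, g: False}
  {w: True, r: False, g: False}
  {g: True, r: True, w: False}
  {g: True, r: False, w: False}


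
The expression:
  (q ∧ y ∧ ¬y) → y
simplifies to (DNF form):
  True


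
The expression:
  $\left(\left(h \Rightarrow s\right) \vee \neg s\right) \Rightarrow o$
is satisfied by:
  {o: True}


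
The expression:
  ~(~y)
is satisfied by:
  {y: True}


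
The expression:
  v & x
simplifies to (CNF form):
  v & x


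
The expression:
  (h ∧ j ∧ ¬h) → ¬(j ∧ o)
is always true.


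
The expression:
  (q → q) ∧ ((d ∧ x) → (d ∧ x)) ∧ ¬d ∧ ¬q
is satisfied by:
  {q: False, d: False}


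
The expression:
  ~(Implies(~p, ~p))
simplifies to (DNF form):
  False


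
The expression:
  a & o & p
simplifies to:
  a & o & p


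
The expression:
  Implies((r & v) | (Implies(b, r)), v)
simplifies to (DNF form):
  v | (b & ~r)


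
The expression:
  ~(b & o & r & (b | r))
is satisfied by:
  {o: False, b: False, r: False}
  {r: True, o: False, b: False}
  {b: True, o: False, r: False}
  {r: True, b: True, o: False}
  {o: True, r: False, b: False}
  {r: True, o: True, b: False}
  {b: True, o: True, r: False}


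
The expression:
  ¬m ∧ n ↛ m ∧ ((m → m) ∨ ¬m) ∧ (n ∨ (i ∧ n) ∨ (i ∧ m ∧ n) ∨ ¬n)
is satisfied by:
  {n: True, m: False}


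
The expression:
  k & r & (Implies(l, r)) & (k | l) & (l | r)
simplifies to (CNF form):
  k & r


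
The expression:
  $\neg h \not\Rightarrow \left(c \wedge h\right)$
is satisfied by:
  {h: False}


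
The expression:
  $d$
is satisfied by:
  {d: True}


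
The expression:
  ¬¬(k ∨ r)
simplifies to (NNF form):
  k ∨ r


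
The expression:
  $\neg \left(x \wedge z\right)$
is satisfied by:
  {z: False, x: False}
  {x: True, z: False}
  {z: True, x: False}


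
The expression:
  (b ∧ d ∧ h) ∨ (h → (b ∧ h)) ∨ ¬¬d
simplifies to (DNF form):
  b ∨ d ∨ ¬h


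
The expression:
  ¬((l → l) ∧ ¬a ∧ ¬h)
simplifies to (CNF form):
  a ∨ h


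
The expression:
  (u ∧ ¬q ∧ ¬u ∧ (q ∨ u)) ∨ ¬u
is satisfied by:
  {u: False}


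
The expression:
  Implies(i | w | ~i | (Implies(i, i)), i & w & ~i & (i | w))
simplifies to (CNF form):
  False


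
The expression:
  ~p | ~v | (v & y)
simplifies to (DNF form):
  y | ~p | ~v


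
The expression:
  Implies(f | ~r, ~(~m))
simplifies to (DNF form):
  m | (r & ~f)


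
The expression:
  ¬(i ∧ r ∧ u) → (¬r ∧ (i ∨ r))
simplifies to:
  i ∧ (u ∨ ¬r)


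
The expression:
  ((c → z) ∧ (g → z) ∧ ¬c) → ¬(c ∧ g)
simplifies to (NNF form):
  True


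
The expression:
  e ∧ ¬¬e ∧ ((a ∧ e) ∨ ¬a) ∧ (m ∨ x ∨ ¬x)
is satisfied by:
  {e: True}


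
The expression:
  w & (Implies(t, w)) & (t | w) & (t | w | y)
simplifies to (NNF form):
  w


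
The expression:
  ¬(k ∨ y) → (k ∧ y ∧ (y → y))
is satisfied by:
  {y: True, k: True}
  {y: True, k: False}
  {k: True, y: False}


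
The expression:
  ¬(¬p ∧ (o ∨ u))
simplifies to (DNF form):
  p ∨ (¬o ∧ ¬u)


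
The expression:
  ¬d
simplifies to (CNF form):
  ¬d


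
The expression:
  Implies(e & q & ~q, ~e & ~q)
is always true.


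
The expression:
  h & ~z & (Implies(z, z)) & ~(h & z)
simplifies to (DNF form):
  h & ~z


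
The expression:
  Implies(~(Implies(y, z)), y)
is always true.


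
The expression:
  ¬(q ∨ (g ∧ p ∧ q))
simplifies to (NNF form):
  ¬q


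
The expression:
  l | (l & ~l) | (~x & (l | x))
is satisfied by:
  {l: True}


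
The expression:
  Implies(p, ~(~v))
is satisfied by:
  {v: True, p: False}
  {p: False, v: False}
  {p: True, v: True}


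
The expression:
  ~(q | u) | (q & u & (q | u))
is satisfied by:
  {u: False, q: False}
  {q: True, u: True}


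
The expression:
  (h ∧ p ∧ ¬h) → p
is always true.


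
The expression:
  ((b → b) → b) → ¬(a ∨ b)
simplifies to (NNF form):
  ¬b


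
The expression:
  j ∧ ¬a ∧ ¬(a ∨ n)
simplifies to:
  j ∧ ¬a ∧ ¬n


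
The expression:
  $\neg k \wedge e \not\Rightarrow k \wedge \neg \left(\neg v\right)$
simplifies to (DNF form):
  $e \wedge v \wedge \neg k$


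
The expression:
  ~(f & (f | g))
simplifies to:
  ~f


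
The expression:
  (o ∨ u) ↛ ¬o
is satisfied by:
  {o: True}


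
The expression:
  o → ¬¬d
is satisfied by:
  {d: True, o: False}
  {o: False, d: False}
  {o: True, d: True}


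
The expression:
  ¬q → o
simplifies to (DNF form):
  o ∨ q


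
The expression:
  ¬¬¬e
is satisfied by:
  {e: False}


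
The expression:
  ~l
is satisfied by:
  {l: False}


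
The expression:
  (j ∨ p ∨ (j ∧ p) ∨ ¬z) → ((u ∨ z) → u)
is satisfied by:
  {u: True, p: False, z: False, j: False}
  {j: True, u: True, p: False, z: False}
  {u: True, p: True, j: False, z: False}
  {j: True, u: True, p: True, z: False}
  {j: False, p: False, u: False, z: False}
  {j: True, p: False, u: False, z: False}
  {p: True, j: False, u: False, z: False}
  {j: True, p: True, u: False, z: False}
  {z: True, u: True, j: False, p: False}
  {z: True, j: True, u: True, p: False}
  {z: True, u: True, p: True, j: False}
  {z: True, j: True, u: True, p: True}
  {z: True, j: False, p: False, u: False}


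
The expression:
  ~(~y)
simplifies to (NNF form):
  y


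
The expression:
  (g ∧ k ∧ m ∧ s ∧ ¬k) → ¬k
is always true.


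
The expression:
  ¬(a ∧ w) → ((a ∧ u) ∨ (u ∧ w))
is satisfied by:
  {a: True, u: True, w: True}
  {a: True, u: True, w: False}
  {a: True, w: True, u: False}
  {u: True, w: True, a: False}


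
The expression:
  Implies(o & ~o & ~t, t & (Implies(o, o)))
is always true.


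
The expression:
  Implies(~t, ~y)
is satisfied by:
  {t: True, y: False}
  {y: False, t: False}
  {y: True, t: True}


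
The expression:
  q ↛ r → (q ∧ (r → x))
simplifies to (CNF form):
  True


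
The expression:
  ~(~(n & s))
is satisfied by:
  {s: True, n: True}


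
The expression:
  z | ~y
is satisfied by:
  {z: True, y: False}
  {y: False, z: False}
  {y: True, z: True}


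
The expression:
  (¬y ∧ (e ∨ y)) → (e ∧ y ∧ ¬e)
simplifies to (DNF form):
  y ∨ ¬e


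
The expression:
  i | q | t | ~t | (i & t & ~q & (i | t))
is always true.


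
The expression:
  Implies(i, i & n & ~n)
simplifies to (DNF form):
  ~i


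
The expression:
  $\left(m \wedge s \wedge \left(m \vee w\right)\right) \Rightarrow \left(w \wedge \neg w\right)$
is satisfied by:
  {s: False, m: False}
  {m: True, s: False}
  {s: True, m: False}


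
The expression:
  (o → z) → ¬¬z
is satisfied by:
  {o: True, z: True}
  {o: True, z: False}
  {z: True, o: False}


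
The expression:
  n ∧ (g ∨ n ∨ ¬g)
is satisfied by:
  {n: True}


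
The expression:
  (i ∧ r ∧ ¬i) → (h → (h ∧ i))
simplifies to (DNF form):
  True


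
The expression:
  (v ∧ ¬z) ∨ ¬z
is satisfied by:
  {z: False}


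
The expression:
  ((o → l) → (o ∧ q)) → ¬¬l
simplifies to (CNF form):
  l ∨ ¬o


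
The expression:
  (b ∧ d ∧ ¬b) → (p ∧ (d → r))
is always true.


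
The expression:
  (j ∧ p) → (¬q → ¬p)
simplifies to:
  q ∨ ¬j ∨ ¬p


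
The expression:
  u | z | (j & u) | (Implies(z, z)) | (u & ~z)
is always true.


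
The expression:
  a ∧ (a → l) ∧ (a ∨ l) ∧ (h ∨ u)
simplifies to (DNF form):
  (a ∧ h ∧ l) ∨ (a ∧ l ∧ u)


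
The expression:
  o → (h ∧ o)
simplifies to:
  h ∨ ¬o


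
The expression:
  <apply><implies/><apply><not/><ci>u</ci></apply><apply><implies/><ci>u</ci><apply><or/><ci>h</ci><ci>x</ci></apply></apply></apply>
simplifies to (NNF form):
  <true/>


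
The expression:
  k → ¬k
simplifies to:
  ¬k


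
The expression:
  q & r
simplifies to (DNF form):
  q & r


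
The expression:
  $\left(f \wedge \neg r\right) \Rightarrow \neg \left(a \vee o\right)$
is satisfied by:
  {r: True, a: False, o: False, f: False}
  {r: True, o: True, a: False, f: False}
  {r: True, a: True, o: False, f: False}
  {r: True, o: True, a: True, f: False}
  {r: False, a: False, o: False, f: False}
  {o: True, r: False, a: False, f: False}
  {a: True, r: False, o: False, f: False}
  {o: True, a: True, r: False, f: False}
  {f: True, r: True, a: False, o: False}
  {f: True, o: True, r: True, a: False}
  {f: True, r: True, a: True, o: False}
  {f: True, o: True, r: True, a: True}
  {f: True, r: False, a: False, o: False}


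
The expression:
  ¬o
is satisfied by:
  {o: False}


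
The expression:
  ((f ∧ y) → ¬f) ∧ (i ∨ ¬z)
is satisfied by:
  {i: True, f: False, z: False, y: False}
  {i: False, f: False, z: False, y: False}
  {i: True, y: True, f: False, z: False}
  {y: True, i: False, f: False, z: False}
  {i: True, z: True, y: False, f: False}
  {i: True, z: True, y: True, f: False}
  {i: True, f: True, y: False, z: False}
  {f: True, y: False, z: False, i: False}
  {i: True, z: True, f: True, y: False}


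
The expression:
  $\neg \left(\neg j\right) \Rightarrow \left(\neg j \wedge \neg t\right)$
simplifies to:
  $\neg j$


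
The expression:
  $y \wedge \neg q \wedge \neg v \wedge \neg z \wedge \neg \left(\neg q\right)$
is never true.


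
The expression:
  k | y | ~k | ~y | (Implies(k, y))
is always true.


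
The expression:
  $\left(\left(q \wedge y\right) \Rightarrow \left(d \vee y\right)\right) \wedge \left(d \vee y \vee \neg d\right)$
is always true.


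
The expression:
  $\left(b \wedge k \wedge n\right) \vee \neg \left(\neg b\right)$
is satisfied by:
  {b: True}


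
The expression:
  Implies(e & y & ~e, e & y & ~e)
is always true.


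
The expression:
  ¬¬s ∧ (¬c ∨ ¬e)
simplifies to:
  s ∧ (¬c ∨ ¬e)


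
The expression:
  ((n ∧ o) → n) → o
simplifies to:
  o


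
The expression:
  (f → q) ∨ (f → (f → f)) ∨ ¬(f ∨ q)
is always true.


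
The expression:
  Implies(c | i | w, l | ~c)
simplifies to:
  l | ~c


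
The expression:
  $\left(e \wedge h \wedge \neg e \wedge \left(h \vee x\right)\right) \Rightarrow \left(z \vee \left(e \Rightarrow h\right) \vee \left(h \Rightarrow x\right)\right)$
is always true.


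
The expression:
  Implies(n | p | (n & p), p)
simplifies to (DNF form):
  p | ~n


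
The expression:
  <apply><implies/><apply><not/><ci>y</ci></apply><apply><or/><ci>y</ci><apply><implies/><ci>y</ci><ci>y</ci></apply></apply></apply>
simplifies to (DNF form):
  <true/>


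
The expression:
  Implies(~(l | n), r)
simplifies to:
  l | n | r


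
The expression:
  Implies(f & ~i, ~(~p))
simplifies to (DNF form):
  i | p | ~f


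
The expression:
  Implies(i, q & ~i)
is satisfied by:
  {i: False}


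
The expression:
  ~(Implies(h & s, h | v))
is never true.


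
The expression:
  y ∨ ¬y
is always true.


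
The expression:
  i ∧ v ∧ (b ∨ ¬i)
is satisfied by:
  {i: True, b: True, v: True}


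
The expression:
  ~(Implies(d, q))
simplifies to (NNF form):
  d & ~q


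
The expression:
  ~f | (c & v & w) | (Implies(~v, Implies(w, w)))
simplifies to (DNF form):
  True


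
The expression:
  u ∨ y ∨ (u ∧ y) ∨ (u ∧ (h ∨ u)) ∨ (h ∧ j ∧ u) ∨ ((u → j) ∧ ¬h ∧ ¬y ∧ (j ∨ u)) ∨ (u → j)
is always true.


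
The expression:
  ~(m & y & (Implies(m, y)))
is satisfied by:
  {m: False, y: False}
  {y: True, m: False}
  {m: True, y: False}


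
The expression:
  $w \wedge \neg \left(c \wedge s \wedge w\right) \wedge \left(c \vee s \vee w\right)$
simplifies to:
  $w \wedge \left(\neg c \vee \neg s\right)$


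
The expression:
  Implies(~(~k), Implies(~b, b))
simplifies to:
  b | ~k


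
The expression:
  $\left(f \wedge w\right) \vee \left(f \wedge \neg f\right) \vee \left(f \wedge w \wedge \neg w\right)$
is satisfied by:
  {w: True, f: True}


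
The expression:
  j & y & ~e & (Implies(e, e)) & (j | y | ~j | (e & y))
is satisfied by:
  {j: True, y: True, e: False}


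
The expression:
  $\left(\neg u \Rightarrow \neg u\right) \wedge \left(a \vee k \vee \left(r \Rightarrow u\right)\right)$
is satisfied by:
  {a: True, k: True, u: True, r: False}
  {a: True, k: True, u: False, r: False}
  {a: True, u: True, k: False, r: False}
  {a: True, u: False, k: False, r: False}
  {k: True, u: True, a: False, r: False}
  {k: True, u: False, a: False, r: False}
  {u: True, a: False, k: False, r: False}
  {u: False, a: False, k: False, r: False}
  {r: True, a: True, k: True, u: True}
  {r: True, a: True, k: True, u: False}
  {r: True, a: True, u: True, k: False}
  {r: True, a: True, u: False, k: False}
  {r: True, k: True, u: True, a: False}
  {r: True, k: True, u: False, a: False}
  {r: True, u: True, k: False, a: False}


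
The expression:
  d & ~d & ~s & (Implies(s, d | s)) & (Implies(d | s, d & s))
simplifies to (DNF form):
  False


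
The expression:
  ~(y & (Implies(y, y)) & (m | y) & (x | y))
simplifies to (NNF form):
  ~y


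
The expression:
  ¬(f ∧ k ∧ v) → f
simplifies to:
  f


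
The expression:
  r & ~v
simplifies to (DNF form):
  r & ~v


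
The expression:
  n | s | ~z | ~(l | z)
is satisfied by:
  {n: True, s: True, z: False}
  {n: True, s: False, z: False}
  {s: True, n: False, z: False}
  {n: False, s: False, z: False}
  {n: True, z: True, s: True}
  {n: True, z: True, s: False}
  {z: True, s: True, n: False}


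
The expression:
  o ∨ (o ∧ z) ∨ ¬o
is always true.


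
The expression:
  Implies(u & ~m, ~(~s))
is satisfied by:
  {m: True, s: True, u: False}
  {m: True, u: False, s: False}
  {s: True, u: False, m: False}
  {s: False, u: False, m: False}
  {m: True, s: True, u: True}
  {m: True, u: True, s: False}
  {s: True, u: True, m: False}


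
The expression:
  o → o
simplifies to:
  True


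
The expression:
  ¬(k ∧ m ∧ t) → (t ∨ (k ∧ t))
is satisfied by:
  {t: True}


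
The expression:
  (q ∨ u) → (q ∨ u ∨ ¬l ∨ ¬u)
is always true.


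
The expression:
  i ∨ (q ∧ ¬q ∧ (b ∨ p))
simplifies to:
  i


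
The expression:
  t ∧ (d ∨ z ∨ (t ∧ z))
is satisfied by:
  {t: True, d: True, z: True}
  {t: True, d: True, z: False}
  {t: True, z: True, d: False}


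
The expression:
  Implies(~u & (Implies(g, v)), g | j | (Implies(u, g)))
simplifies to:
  True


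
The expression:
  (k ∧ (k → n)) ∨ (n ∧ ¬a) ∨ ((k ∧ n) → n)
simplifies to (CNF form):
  True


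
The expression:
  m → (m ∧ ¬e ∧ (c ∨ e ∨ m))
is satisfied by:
  {m: False, e: False}
  {e: True, m: False}
  {m: True, e: False}


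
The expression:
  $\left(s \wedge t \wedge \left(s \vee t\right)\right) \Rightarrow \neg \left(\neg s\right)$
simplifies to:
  $\text{True}$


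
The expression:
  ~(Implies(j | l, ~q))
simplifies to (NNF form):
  q & (j | l)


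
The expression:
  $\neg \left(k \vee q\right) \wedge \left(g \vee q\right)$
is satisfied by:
  {g: True, q: False, k: False}


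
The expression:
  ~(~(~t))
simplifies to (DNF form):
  ~t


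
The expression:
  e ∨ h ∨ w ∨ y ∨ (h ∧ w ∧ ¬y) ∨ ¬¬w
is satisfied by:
  {h: True, y: True, e: True, w: True}
  {h: True, y: True, e: True, w: False}
  {h: True, y: True, w: True, e: False}
  {h: True, y: True, w: False, e: False}
  {h: True, e: True, w: True, y: False}
  {h: True, e: True, w: False, y: False}
  {h: True, e: False, w: True, y: False}
  {h: True, e: False, w: False, y: False}
  {y: True, e: True, w: True, h: False}
  {y: True, e: True, w: False, h: False}
  {y: True, w: True, e: False, h: False}
  {y: True, w: False, e: False, h: False}
  {e: True, w: True, y: False, h: False}
  {e: True, y: False, w: False, h: False}
  {w: True, y: False, e: False, h: False}


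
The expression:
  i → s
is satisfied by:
  {s: True, i: False}
  {i: False, s: False}
  {i: True, s: True}


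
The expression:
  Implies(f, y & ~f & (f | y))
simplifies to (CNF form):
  ~f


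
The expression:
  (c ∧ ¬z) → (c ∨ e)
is always true.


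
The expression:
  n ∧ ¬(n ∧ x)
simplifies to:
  n ∧ ¬x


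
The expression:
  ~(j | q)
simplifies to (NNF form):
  ~j & ~q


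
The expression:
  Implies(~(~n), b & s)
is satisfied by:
  {b: True, s: True, n: False}
  {b: True, s: False, n: False}
  {s: True, b: False, n: False}
  {b: False, s: False, n: False}
  {b: True, n: True, s: True}


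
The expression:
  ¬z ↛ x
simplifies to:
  x ∨ ¬z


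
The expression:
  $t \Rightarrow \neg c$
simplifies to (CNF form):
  $\neg c \vee \neg t$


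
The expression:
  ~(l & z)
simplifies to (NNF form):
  ~l | ~z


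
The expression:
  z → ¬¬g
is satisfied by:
  {g: True, z: False}
  {z: False, g: False}
  {z: True, g: True}


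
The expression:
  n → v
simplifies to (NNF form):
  v ∨ ¬n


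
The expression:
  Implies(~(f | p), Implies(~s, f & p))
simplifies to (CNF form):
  f | p | s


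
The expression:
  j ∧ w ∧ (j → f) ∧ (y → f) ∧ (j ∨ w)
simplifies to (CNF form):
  f ∧ j ∧ w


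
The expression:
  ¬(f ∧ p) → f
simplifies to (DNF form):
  f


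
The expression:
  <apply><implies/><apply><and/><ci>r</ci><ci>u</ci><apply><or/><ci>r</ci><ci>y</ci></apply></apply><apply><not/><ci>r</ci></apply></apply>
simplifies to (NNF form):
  <apply><or/><apply><not/><ci>r</ci></apply><apply><not/><ci>u</ci></apply></apply>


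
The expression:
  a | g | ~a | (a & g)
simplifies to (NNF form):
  True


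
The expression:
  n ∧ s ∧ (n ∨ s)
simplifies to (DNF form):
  n ∧ s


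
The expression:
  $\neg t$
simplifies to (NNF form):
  $\neg t$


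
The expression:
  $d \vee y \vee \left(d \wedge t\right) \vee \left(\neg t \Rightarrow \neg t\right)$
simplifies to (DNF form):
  $\text{True}$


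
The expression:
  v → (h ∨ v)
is always true.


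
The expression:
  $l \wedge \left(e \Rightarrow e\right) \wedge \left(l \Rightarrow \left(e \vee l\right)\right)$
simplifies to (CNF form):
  $l$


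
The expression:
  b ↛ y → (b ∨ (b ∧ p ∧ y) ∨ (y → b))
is always true.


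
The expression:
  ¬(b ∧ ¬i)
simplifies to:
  i ∨ ¬b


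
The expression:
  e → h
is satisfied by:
  {h: True, e: False}
  {e: False, h: False}
  {e: True, h: True}


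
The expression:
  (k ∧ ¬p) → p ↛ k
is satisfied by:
  {p: True, k: False}
  {k: False, p: False}
  {k: True, p: True}


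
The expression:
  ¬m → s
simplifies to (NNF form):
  m ∨ s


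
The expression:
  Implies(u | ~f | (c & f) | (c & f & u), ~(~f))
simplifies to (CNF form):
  f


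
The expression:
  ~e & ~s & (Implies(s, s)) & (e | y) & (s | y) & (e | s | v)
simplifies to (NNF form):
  v & y & ~e & ~s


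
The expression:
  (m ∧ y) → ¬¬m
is always true.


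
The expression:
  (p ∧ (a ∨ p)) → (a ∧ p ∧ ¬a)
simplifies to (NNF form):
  ¬p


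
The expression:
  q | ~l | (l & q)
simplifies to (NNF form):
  q | ~l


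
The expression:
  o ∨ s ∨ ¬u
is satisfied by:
  {o: True, s: True, u: False}
  {o: True, u: False, s: False}
  {s: True, u: False, o: False}
  {s: False, u: False, o: False}
  {o: True, s: True, u: True}
  {o: True, u: True, s: False}
  {s: True, u: True, o: False}


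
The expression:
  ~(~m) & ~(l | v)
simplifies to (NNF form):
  m & ~l & ~v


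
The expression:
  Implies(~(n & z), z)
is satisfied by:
  {z: True}


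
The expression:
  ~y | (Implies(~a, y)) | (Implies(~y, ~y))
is always true.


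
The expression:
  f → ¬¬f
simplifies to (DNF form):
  True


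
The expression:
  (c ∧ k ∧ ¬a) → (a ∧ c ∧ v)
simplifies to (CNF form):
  a ∨ ¬c ∨ ¬k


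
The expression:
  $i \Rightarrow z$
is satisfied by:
  {z: True, i: False}
  {i: False, z: False}
  {i: True, z: True}


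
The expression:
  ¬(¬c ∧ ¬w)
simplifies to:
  c ∨ w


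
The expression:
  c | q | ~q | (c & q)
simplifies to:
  True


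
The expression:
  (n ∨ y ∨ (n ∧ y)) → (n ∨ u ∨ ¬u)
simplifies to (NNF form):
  True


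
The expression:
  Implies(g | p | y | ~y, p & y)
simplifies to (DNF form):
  p & y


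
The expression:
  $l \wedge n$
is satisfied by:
  {n: True, l: True}


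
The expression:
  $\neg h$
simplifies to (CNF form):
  $\neg h$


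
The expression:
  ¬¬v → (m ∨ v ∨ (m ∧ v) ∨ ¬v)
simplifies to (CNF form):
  True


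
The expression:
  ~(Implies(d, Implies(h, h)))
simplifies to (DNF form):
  False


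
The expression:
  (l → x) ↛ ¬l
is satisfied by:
  {x: True, l: True}


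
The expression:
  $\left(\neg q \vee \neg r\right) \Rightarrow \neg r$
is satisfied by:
  {q: True, r: False}
  {r: False, q: False}
  {r: True, q: True}


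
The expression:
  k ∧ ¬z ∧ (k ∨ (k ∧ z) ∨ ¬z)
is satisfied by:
  {k: True, z: False}


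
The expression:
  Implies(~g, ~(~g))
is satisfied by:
  {g: True}


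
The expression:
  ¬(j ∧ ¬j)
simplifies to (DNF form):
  True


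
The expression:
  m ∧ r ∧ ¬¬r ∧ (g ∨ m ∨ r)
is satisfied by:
  {r: True, m: True}


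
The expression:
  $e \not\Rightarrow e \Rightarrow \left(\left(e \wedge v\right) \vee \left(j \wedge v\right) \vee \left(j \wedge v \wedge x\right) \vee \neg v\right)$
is always true.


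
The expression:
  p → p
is always true.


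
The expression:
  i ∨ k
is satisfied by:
  {i: True, k: True}
  {i: True, k: False}
  {k: True, i: False}


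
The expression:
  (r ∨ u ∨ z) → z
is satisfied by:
  {z: True, u: False, r: False}
  {r: True, z: True, u: False}
  {z: True, u: True, r: False}
  {r: True, z: True, u: True}
  {r: False, u: False, z: False}


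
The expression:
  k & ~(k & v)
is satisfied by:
  {k: True, v: False}


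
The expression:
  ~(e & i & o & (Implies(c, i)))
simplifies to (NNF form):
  ~e | ~i | ~o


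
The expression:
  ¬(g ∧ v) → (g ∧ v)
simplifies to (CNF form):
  g ∧ v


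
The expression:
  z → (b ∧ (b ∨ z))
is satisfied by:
  {b: True, z: False}
  {z: False, b: False}
  {z: True, b: True}


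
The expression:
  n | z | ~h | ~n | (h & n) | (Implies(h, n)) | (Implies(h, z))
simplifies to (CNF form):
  True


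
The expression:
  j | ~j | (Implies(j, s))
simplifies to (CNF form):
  True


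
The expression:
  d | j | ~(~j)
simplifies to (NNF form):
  d | j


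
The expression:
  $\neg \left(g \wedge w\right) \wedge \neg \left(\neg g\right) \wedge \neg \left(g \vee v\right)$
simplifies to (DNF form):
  $\text{False}$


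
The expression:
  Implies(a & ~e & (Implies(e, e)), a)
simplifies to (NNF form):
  True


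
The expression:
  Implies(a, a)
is always true.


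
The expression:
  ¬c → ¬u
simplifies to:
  c ∨ ¬u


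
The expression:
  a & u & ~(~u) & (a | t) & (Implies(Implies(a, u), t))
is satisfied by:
  {t: True, u: True, a: True}


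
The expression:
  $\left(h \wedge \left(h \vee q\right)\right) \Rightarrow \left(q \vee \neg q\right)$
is always true.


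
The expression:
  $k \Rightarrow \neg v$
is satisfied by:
  {k: False, v: False}
  {v: True, k: False}
  {k: True, v: False}


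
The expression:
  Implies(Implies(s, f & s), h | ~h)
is always true.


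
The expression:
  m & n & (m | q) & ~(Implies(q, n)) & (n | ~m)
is never true.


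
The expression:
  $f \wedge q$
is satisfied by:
  {f: True, q: True}


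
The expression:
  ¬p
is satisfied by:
  {p: False}


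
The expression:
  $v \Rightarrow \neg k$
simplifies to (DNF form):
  $\neg k \vee \neg v$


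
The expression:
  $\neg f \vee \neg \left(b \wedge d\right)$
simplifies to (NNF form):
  $\neg b \vee \neg d \vee \neg f$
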